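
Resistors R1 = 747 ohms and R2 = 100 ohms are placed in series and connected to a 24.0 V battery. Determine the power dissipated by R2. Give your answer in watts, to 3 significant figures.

0.0803 W

Series elements share the same current, so find I first, then use P = I²R.
R_total = 747 + 100 = 847.0 Ω
I = V / R_total = 24.0 / 847.0 = 0.02834 A
P_R2 = I² × R2 = (0.02834)² × 100 = 0.08029 W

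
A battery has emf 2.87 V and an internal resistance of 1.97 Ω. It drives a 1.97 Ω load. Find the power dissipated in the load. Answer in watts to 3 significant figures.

1.05 W

Load and internal resistance form a series loop — compute the loop current, then the load power via I²R.
I = ε / (r + R) = 2.87 / (1.97 + 1.97) = 0.7284 A
P_load = I² R = (0.7284)² × 1.97 = 1.045 W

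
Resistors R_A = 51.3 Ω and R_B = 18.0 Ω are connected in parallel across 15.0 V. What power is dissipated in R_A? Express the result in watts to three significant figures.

Each parallel branch sees the full supply voltage, so P = V²/R applies directly to the target branch.
P_R_A = V² / R_A = (15.0)² / 51.3 Ω = 4.386 W

4.39 W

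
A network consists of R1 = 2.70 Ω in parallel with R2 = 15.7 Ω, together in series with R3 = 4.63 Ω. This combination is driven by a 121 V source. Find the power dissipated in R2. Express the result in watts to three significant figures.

103 W

Reduce the parallel combination to a single R_p; the circuit then becomes R_p in series with the remaining resistor.
R_p = (2.70×15.7)/(2.70+15.7) = 2.304 Ω
R_total = R_p + 4.63 = 2.304 + 4.63 = 6.934 Ω
I = V / R_total = 121 / 6.934 = 17.45 A
Voltage across the parallel pair: V_p = I × R_p = 17.45 × 2.304 = 40.20 V
R2 sits across V_p; its power is V_p²/R.
P_R2 = (40.20)² / 15.7 = 102.9 W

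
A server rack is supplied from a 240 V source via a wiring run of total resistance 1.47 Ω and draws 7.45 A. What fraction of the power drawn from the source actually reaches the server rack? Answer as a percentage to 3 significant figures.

95.4 %

The wiring run carries the full 7.45 A.
P_line = I² R_line = (7.450)² × 1.47 = 81.59 W
P_source = V I = 240 × 7.450 = 1788 W; P_load = 1706 W
η = P_load / P_source = 1706 / 1788 = 0.9544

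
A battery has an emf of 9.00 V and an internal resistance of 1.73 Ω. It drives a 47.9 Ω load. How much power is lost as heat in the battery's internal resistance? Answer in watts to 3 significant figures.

0.0569 W

The internal resistance carries the same current as the load; P_int = I²r.
I = ε / (r + R) = 9.00 / (1.73 + 47.9) = 0.1813 A
P_int = I² r = (0.1813)² × 1.73 = 0.05689 W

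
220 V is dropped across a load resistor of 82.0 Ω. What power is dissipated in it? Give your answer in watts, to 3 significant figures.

590 W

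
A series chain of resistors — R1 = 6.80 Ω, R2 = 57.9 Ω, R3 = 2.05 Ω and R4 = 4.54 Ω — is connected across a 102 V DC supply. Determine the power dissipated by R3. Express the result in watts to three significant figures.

Since the resistors are in series they all carry the loop current I = V/R_total; the power in any one is I²R.
R_total = 6.80 + 57.9 + 2.05 + 4.54 = 71.29 Ω
I = V / R_total = 102 / 71.29 = 1.431 A
P_R3 = I² × R3 = (1.431)² × 2.05 = 4.197 W

4.20 W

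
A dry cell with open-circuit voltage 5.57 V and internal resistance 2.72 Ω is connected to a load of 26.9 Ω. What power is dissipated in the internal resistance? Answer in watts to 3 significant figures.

0.0962 W

The internal resistance carries the same current as the load; P_int = I²r.
I = ε / (r + R) = 5.57 / (2.72 + 26.9) = 0.1880 A
P_int = I² r = (0.1880)² × 2.72 = 0.09619 W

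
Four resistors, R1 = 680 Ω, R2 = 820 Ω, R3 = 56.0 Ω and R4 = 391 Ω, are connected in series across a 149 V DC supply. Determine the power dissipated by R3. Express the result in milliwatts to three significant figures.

In a series string the same current flows through every resistor — find that current, then P = I²R for the one we want.
R_total = 680 + 820 + 56.0 + 391 = 1947 Ω
I = V / R_total = 149 / 1947 = 0.07653 A
P_R3 = I² × R3 = (0.07653)² × 56.0 = 0.3280 W

328 mW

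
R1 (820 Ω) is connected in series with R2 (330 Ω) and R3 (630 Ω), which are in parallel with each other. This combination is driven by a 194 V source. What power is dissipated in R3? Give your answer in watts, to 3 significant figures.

Collapse R2‖R3 to a single equivalent, reducing the network to two series elements.
R_p = (330×630)/(330+630) = 216.6 Ω
R_total = 820 + 216.6 = 1037 Ω
I = V / R_total = 194 / 1037 = 0.1872 A
Voltage across the parallel pair: V_p = I × R_p = 0.1872 × 216.6 = 40.53 V
With V_p across R3, its power is V_p²/R3.
P_R3 = (40.53)² / 630 = 2.608 W

2.61 W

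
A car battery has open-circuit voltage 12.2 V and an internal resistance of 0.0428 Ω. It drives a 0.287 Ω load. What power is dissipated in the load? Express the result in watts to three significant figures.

393 W

Load and internal resistance form a series loop — compute the loop current, then the load power via I²R.
I = ε / (r + R) = 12.2 / (0.0428 + 0.287) = 36.99 A
P_load = I² R = (36.99)² × 0.287 = 392.7 W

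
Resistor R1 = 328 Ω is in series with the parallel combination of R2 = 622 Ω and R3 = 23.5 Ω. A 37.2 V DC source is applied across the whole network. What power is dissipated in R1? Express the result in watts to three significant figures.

Reduce the parallel pair to R_p first; the network is then a simple series string.
R_p = (622×23.5)/(622+23.5) = 22.64 Ω
R_total = 328 + 22.64 = 350.6 Ω
I = V / R_total = 37.2 / 350.6 = 0.1061 A
R1 is in the main series path, so its power is I²R1.
P_R1 = (0.1061)² × 328 = 3.692 W

3.69 W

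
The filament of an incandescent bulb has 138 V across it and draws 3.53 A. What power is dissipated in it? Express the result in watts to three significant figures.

487 W

Both the voltage across and the current through the element are known, so P = V I applies directly.
P = 138 V × 3.530 A = 487.1 W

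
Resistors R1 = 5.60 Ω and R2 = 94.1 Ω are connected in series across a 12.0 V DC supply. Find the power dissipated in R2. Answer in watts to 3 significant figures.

1.36 W

Since the resistors are in series they all carry the loop current I = V/R_total; the power in any one is I²R.
R_total = 5.60 + 94.1 = 99.70 Ω
I = V / R_total = 12.0 / 99.70 = 0.1204 A
P_R2 = I² × R2 = (0.1204)² × 94.1 = 1.363 W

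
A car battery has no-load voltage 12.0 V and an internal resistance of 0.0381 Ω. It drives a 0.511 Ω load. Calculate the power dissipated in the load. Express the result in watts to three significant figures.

Find the circuit current first, then P = I²R for the load (series elements share I).
I = ε / (r + R) = 12.0 / (0.0381 + 0.511) = 21.85 A
P_load = I² R = (21.85)² × 0.511 = 244.1 W

244 W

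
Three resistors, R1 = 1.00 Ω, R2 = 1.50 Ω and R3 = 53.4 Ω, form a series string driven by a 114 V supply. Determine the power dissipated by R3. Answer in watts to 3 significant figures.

222 W

In a series string the same current flows through every resistor — find that current, then P = I²R for the one we want.
R_total = 1.00 + 1.50 + 53.4 = 55.90 Ω
I = V / R_total = 114 / 55.90 = 2.039 A
P_R3 = I² × R3 = (2.039)² × 53.4 = 222.1 W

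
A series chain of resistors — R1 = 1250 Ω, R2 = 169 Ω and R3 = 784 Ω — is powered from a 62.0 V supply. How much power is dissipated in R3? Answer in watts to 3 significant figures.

Since the resistors are in series they all carry the loop current I = V/R_total; the power in any one is I²R.
R_total = 1250 + 169 + 784 = 2203 Ω
I = V / R_total = 62.0 / 2203 = 0.02814 A
P_R3 = I² × R3 = (0.02814)² × 784 = 0.6210 W

0.621 W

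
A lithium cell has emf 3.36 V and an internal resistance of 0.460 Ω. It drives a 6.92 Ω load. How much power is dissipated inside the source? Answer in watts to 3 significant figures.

0.0954 W

Internal loss is I²r, with I set by the total series resistance r+R.
I = ε / (r + R) = 3.36 / (0.460 + 6.92) = 0.4553 A
P_int = I² r = (0.4553)² × 0.460 = 0.09535 W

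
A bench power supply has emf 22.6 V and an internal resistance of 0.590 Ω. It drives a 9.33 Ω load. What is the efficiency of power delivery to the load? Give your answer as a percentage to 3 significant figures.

94.1 %

η = P_load/(P_load+P_int) = I²R/(I²R+I²r) = R/(R+r) — the I² cancels for series elements.
η = R / (R + r) = 9.33 / (9.33 + 0.590) = 0.9405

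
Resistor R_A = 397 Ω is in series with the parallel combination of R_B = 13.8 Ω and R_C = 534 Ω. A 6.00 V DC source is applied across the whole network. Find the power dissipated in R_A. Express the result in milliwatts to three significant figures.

First combine the parallel branches into one equivalent R_p, then R_A + R_p is a series pair.
R_p = (13.8×534)/(13.8+534) = 13.45 Ω
R_total = 397 + 13.45 = 410.5 Ω
I = V / R_total = 6.00 / 410.5 = 0.01462 A
The full supply current passes through R_A: P = I²R.
P_R_A = (0.01462)² × 397 = 0.08483 W

84.8 mW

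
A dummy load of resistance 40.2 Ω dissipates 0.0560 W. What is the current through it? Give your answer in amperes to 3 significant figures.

0.0373 A

The two known quantities fix the third via I = √(P / R).
I = √(0.0560 / 40.2) = 0.03732 A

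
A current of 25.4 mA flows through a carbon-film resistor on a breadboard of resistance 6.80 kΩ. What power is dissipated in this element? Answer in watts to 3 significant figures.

Current and resistance are given, so P = I²R is the direct form.
P = (0.02540 A)² × 6800 Ω = 4.387 W

4.39 W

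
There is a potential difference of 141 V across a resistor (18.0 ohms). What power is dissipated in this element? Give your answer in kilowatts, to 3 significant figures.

Voltage and resistance are given, so P = V²/R is the one-step route.
P = (141 V)² / 18.0 Ω = 1104 W

1.10 kW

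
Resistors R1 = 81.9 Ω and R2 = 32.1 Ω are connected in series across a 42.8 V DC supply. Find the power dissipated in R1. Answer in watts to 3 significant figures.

Series elements share the same current, so find I first, then use P = I²R.
R_total = 81.9 + 32.1 = 114.0 Ω
I = V / R_total = 42.8 / 114.0 = 0.3754 A
P_R1 = I² × R1 = (0.3754)² × 81.9 = 11.54 W

11.5 W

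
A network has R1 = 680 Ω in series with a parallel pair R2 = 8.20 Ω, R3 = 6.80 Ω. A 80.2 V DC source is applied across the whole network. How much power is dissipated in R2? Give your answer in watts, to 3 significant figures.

Replace R2 and R3 with their parallel equivalent so the circuit becomes R1 in series with R_p.
R_p = (8.20×6.80)/(8.20+6.80) = 3.717 Ω
R_total = 680 + 3.717 = 683.7 Ω
I = V / R_total = 80.2 / 683.7 = 0.1173 A
Voltage across the parallel pair: V_p = I × R_p = 0.1173 × 3.717 = 0.4360 V
With V_p across R2, its power is V_p²/R2.
P_R2 = (0.4360)² / 8.20 = 0.02319 W

0.0232 W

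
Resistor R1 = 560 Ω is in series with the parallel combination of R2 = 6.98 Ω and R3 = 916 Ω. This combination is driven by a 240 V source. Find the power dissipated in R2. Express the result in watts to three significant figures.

Replace R2 and R3 with their parallel equivalent so the circuit becomes R1 in series with R_p.
R_p = (6.98×916)/(6.98+916) = 6.927 Ω
R_total = 560 + 6.927 = 566.9 Ω
I = V / R_total = 240 / 566.9 = 0.4233 A
Voltage across the parallel pair: V_p = I × R_p = 0.4233 × 6.927 = 2.933 V
With V_p across R2, its power is V_p²/R2.
P_R2 = (2.933)² / 6.98 = 1.232 W

1.23 W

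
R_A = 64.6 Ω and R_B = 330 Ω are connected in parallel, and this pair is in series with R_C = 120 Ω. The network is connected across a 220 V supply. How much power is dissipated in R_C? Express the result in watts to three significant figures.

192 W

Reduce the parallel combination to a single R_p; the circuit then becomes R_p in series with the remaining resistor.
R_p = (64.6×330)/(64.6+330) = 54.02 Ω
R_total = R_p + 120 = 54.02 + 120 = 174.0 Ω
I = V / R_total = 220 / 174.0 = 1.264 A
R_C is the series element, so its power is I²R.
P_R_C = (1.264)² × 120 = 191.8 W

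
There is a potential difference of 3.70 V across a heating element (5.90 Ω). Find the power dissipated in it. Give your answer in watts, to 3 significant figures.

2.32 W

V and R are stated; P = V²/R avoids computing the current.
P = (3.70 V)² / 5.90 Ω = 2.320 W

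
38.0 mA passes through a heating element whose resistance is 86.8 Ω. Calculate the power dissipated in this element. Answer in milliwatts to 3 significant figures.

125 mW

With I and R stated, P = I²R applies in one step.
P = (0.03800 A)² × 86.8 Ω = 0.1253 W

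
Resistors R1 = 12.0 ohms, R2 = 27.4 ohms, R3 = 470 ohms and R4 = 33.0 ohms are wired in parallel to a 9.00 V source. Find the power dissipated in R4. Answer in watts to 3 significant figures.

2.45 W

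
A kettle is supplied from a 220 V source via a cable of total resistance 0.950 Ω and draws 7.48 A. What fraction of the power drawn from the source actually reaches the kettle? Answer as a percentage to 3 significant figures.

The cable carries the full 7.48 A.
P_line = I² R_line = (7.480)² × 0.950 = 53.15 W
P_source = V I = 220 × 7.480 = 1646 W; P_load = 1592 W
η = P_load / P_source = 1592 / 1646 = 0.9677

96.8 %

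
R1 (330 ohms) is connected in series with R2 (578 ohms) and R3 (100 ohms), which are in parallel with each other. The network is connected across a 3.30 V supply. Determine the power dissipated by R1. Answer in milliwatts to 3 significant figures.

Replace R2 and R3 with their parallel equivalent so the circuit becomes R1 in series with R_p.
R_p = (578×100)/(578+100) = 85.25 Ω
R_total = 330 + 85.25 = 415.3 Ω
I = V / R_total = 3.30 / 415.3 = 0.007947 A
All the current flows through R1; use P = I²R.
P_R1 = (0.007947)² × 330 = 0.02084 W

20.8 mW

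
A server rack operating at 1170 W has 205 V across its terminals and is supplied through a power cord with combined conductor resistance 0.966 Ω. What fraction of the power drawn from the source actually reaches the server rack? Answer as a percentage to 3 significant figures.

97.4 %

I = P / V = 1170 / 205 = 5.707 A through the power cord.
P_line = I² R_line = (5.707)² × 0.966 = 31.47 W
P_source = P_load + P_line = 1170 + 31.47 = 1201 W
η = P_load / P_source = 1170 / 1201 = 0.9738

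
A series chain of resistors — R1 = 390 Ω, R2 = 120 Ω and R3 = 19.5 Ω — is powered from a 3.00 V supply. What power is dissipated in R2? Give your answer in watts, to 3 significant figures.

0.00385 W

The current is common to all series resistors; compute it, then apply P = I²R for the target.
R_total = 390 + 120 + 19.5 = 529.5 Ω
I = V / R_total = 3.00 / 529.5 = 0.005666 A
P_R2 = I² × R2 = (0.005666)² × 120 = 0.003852 W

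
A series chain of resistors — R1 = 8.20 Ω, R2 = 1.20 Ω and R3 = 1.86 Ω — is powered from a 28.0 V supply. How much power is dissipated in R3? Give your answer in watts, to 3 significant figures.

11.5 W

Every series element carries the same I. Get I from the total resistance, then P = I² × R3.
R_total = 8.20 + 1.20 + 1.86 = 11.26 Ω
I = V / R_total = 28.0 / 11.26 = 2.487 A
P_R3 = I² × R3 = (2.487)² × 1.86 = 11.50 W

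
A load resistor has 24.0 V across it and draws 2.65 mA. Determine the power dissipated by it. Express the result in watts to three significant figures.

0.0636 W

V and I are known directly — P = V I, no intermediate step needed.
P = 24.0 V × 0.002650 A = 0.06360 W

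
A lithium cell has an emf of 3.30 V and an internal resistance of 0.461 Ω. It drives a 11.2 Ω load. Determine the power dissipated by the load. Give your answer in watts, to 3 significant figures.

0.897 W

The internal resistance and the load are in series, so the same I flows through both; get I from ε/(r+R), then I²R for the load.
I = ε / (r + R) = 3.30 / (0.461 + 11.2) = 0.2830 A
P_load = I² R = (0.2830)² × 11.2 = 0.8970 W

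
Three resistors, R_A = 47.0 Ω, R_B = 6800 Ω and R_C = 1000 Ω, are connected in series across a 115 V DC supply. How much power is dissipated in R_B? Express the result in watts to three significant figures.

In a series string the same current flows through every resistor — find that current, then P = I²R for the one we want.
R_total = 47.0 + 6800 + 1000 = 7847 Ω
I = V / R_total = 115 / 7847 = 0.01466 A
P_R_B = I² × R_B = (0.01466)² × 6800 = 1.460 W

1.46 W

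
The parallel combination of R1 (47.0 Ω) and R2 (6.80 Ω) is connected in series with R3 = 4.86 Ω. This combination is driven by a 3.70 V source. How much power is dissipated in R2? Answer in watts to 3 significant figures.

0.609 W

Reduce the parallel combination to a single R_p; the circuit then becomes R_p in series with the remaining resistor.
R_p = (47.0×6.80)/(47.0+6.80) = 5.941 Ω
R_total = R_p + 4.86 = 5.941 + 4.86 = 10.80 Ω
I = V / R_total = 3.70 / 10.80 = 0.3426 A
Voltage across the parallel pair: V_p = I × R_p = 0.3426 × 5.941 = 2.035 V
Use P = V²/R for R2 with V = V_p.
P_R2 = (2.035)² / 6.80 = 0.6091 W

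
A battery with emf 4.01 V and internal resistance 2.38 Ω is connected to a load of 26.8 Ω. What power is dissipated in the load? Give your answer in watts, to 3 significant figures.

Find the circuit current first, then P = I²R for the load (series elements share I).
I = ε / (r + R) = 4.01 / (2.38 + 26.8) = 0.1374 A
P_load = I² R = (0.1374)² × 26.8 = 0.5061 W

0.506 W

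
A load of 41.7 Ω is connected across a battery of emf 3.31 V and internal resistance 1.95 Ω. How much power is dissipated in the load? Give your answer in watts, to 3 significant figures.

0.240 W

Load and internal resistance form a series loop — compute the loop current, then the load power via I²R.
I = ε / (r + R) = 3.31 / (1.95 + 41.7) = 0.07583 A
P_load = I² R = (0.07583)² × 41.7 = 0.2398 W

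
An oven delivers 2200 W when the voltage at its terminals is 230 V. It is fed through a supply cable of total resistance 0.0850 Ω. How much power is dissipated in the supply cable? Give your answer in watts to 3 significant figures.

7.78 W

Line loss is just I²R for the cable — we know both I and R_line directly.
I = P / V = 2200 / 230 = 9.565 A through the supply cable.
P_line = I² R_line = (9.565)² × 0.0850 = 7.777 W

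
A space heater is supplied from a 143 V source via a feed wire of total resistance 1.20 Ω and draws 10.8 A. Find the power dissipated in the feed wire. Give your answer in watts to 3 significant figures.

140 W

Only the current and the line resistance are needed for the I²R loss.
The feed wire carries the full 10.8 A.
P_line = I² R_line = (10.80)² × 1.20 = 140.0 W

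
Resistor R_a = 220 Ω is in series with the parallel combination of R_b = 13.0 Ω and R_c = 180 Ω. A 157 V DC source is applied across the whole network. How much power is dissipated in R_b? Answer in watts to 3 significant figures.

5.17 W

First combine the parallel branches into one equivalent R_p, then R_a + R_p is a series pair.
R_p = (13.0×180)/(13.0+180) = 12.12 Ω
R_total = 220 + 12.12 = 232.1 Ω
I = V / R_total = 157 / 232.1 = 0.6764 A
Voltage across the parallel pair: V_p = I × R_p = 0.6764 × 12.12 = 8.200 V
R_b sees V_p directly, so P = V_p² / R_b.
P_R_b = (8.200)² / 13.0 = 5.173 W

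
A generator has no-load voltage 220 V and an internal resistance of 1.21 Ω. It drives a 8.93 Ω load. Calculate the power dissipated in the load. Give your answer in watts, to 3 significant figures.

The internal resistance and the load are in series, so the same I flows through both; get I from ε/(r+R), then I²R for the load.
I = ε / (r + R) = 220 / (1.21 + 8.93) = 21.70 A
P_load = I² R = (21.70)² × 8.93 = 4204 W

4200 W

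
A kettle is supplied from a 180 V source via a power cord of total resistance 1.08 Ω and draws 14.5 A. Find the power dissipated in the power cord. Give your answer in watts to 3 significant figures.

227 W

Line loss is just I²R for the cable — we know both I and R_line directly.
The power cord carries the full 14.5 A.
P_line = I² R_line = (14.50)² × 1.08 = 227.1 W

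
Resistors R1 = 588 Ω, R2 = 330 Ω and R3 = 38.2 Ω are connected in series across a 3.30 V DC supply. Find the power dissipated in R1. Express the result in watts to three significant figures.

0.00700 W

The current is common to all series resistors; compute it, then apply P = I²R for the target.
R_total = 588 + 330 + 38.2 = 956.2 Ω
I = V / R_total = 3.30 / 956.2 = 0.003451 A
P_R1 = I² × R1 = (0.003451)² × 588 = 0.007003 W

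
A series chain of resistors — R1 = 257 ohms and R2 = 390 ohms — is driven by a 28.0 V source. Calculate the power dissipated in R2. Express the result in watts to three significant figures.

0.730 W

The current is common to all series resistors; compute it, then apply P = I²R for the target.
R_total = 257 + 390 = 647.0 Ω
I = V / R_total = 28.0 / 647.0 = 0.04328 A
P_R2 = I² × R2 = (0.04328)² × 390 = 0.7304 W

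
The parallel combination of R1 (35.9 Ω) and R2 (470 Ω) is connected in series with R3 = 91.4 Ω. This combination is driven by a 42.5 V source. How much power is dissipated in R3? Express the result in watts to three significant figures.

10.6 W

First find R_p for the parallel pair, then treat R_p + R3 as a series loop.
R_p = (35.9×470)/(35.9+470) = 33.35 Ω
R_total = R_p + 91.4 = 33.35 + 91.4 = 124.8 Ω
I = V / R_total = 42.5 / 124.8 = 0.3407 A
All the supply current flows through R3; use P = I²R3.
P_R3 = (0.3407)² × 91.4 = 10.61 W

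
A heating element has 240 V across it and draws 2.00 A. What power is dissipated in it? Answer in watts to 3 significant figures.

With V and I both given, power follows immediately from P = V I.
P = 240 V × 2.000 A = 480.0 W

480 W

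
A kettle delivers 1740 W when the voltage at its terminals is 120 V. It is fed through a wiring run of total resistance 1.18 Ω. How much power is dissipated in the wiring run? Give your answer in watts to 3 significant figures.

The wiring run and load are in series, so the same current flows in both; the loss is I²R_line.
I = P / V = 1740 / 120 = 14.50 A through the wiring run.
P_line = I² R_line = (14.50)² × 1.18 = 248.1 W

248 W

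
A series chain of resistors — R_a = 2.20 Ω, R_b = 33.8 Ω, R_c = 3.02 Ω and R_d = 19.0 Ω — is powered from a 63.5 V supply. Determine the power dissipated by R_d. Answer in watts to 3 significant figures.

Every series element carries the same I. Get I from the total resistance, then P = I² × R_d.
R_total = 2.20 + 33.8 + 3.02 + 19.0 = 58.02 Ω
I = V / R_total = 63.5 / 58.02 = 1.094 A
P_R_d = I² × R_d = (1.094)² × 19.0 = 22.76 W

22.8 W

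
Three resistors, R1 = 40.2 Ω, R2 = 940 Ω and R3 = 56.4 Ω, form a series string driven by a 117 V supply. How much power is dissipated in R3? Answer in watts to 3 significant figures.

0.719 W

Since the resistors are in series they all carry the loop current I = V/R_total; the power in any one is I²R.
R_total = 40.2 + 940 + 56.4 = 1037 Ω
I = V / R_total = 117 / 1037 = 0.1129 A
P_R3 = I² × R3 = (0.1129)² × 56.4 = 0.7185 W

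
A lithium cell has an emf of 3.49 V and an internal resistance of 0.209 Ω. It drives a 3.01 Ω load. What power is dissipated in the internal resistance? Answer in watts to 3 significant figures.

0.246 W

The source's internal resistance is just another series element carrying I; its dissipation is I²r.
I = ε / (r + R) = 3.49 / (0.209 + 3.01) = 1.084 A
P_int = I² r = (1.084)² × 0.209 = 0.2457 W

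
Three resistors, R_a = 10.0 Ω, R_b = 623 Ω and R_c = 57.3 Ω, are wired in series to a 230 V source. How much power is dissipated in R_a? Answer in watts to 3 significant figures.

1.11 W

Since the resistors are in series they all carry the loop current I = V/R_total; the power in any one is I²R.
R_total = 10.0 + 623 + 57.3 = 690.3 Ω
I = V / R_total = 230 / 690.3 = 0.3332 A
P_R_a = I² × R_a = (0.3332)² × 10.0 = 1.110 W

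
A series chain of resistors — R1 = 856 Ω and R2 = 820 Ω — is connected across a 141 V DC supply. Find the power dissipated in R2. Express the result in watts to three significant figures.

Since the resistors are in series they all carry the loop current I = V/R_total; the power in any one is I²R.
R_total = 856 + 820 = 1676 Ω
I = V / R_total = 141 / 1676 = 0.08413 A
P_R2 = I² × R2 = (0.08413)² × 820 = 5.804 W

5.80 W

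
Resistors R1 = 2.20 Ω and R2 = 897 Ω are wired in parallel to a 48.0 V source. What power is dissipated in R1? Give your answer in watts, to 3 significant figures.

1050 W

Every branch has 48.0 V across it, so for R1 the power is simply V²/R.
P_R1 = V² / R1 = (48.0)² / 2.20 Ω = 1047 W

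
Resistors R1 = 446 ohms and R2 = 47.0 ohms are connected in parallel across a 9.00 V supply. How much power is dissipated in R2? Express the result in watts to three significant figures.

1.72 W

R2 sits directly across the source, so P = V²/R with V = 9.00 V.
P_R2 = V² / R2 = (9.00)² / 47.0 Ω = 1.723 W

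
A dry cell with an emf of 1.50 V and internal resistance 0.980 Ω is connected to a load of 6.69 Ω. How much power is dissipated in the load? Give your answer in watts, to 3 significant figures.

0.256 W

Load and internal resistance form a series loop — compute the loop current, then the load power via I²R.
I = ε / (r + R) = 1.50 / (0.980 + 6.69) = 0.1956 A
P_load = I² R = (0.1956)² × 6.69 = 0.2559 W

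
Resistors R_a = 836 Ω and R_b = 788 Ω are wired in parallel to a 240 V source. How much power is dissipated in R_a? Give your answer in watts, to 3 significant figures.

68.9 W

Parallel branches share the same voltage; P = V²/R gives the branch power in one step.
P_R_a = V² / R_a = (240)² / 836 Ω = 68.90 W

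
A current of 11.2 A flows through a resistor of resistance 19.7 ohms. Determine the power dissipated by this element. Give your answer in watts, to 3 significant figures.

2470 W

The current through and the resistance of the element are both given; use P = I²R.
P = (11.20 A)² × 19.7 Ω = 2471 W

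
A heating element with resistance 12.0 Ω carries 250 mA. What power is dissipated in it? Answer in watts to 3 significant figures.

0.750 W

Knowing I and R, the power is just I²R — no need to find V first.
P = (0.2500 A)² × 12.0 Ω = 0.7500 W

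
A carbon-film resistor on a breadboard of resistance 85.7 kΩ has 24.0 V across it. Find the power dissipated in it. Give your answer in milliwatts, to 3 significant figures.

6.72 mW

We know the drop across the element and its resistance — P = V²/R, one step.
P = (24.0 V)² / 85700 Ω = 0.006721 W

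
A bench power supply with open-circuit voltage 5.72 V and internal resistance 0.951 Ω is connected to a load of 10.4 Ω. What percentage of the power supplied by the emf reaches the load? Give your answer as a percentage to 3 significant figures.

91.6 %

Efficiency is P_load / P_total. With a series r and R sharing the same I, P = I²R for each, so η = R/(R+r).
η = R / (R + r) = 10.4 / (10.4 + 0.951) = 0.9162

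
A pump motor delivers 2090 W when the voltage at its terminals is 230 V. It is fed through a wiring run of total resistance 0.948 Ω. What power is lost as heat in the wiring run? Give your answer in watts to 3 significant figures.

The wiring run and load are in series, so the same current flows in both; the loss is I²R_line.
I = P / V = 2090 / 230 = 9.087 A through the wiring run.
P_line = I² R_line = (9.087)² × 0.948 = 78.28 W

78.3 W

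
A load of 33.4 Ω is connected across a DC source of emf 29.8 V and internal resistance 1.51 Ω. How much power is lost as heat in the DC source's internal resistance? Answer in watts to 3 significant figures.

1.10 W

The internal resistance carries the same current as the load; P_int = I²r.
I = ε / (r + R) = 29.8 / (1.51 + 33.4) = 0.8536 A
P_int = I² r = (0.8536)² × 1.51 = 1.100 W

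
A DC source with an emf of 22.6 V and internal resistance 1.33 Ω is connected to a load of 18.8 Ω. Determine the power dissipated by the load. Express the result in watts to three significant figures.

With r and R in series, I = ε/(r+R); the load dissipates I²R.
I = ε / (r + R) = 22.6 / (1.33 + 18.8) = 1.123 A
P_load = I² R = (1.123)² × 18.8 = 23.70 W

23.7 W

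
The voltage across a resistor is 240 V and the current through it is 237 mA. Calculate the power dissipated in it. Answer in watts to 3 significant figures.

56.9 W

Both the voltage across and the current through the element are known, so P = V I applies directly.
P = 240 V × 0.2370 A = 56.88 W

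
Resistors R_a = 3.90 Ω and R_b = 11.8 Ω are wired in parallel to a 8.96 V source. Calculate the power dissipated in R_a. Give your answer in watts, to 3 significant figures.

Every branch has 8.96 V across it, so for R_a the power is simply V²/R.
P_R_a = V² / R_a = (8.96)² / 3.90 Ω = 20.59 W

20.6 W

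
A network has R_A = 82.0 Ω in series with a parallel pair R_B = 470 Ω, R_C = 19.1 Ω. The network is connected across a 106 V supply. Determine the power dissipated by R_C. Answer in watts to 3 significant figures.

19.7 W

Replace R_B and R_C with their parallel equivalent so the circuit becomes R_A in series with R_p.
R_p = (470×19.1)/(470+19.1) = 18.35 Ω
R_total = 82.0 + 18.35 = 100.4 Ω
I = V / R_total = 106 / 100.4 = 1.056 A
Voltage across the parallel pair: V_p = I × R_p = 1.056 × 18.35 = 19.39 V
With V_p across R_C, its power is V_p²/R_C.
P_R_C = (19.39)² / 19.1 = 19.68 W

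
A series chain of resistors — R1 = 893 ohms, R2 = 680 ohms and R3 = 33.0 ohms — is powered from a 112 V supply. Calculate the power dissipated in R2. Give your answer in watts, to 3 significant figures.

In a series string the same current flows through every resistor — find that current, then P = I²R for the one we want.
R_total = 893 + 680 + 33.0 = 1606 Ω
I = V / R_total = 112 / 1606 = 0.06974 A
P_R2 = I² × R2 = (0.06974)² × 680 = 3.307 W

3.31 W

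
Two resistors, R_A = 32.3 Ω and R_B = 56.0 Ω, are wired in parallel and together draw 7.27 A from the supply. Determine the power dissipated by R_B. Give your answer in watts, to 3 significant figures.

396 W

The branches share the same voltage, but only the total current is given — find V from the equivalent resistance first.
1/R_eq = 1/32.3 + 1/56.0 ⇒ R_eq = 20.48 Ω
V = I_total × R_eq = 7.270 × 20.48 = 148.9 V
P_R_B = V² / R_B = (148.9)² / 56.0 = 396.0 W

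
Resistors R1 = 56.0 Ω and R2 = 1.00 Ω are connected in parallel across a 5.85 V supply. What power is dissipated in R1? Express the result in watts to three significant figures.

Each parallel branch sees the full supply voltage, so P = V²/R applies directly to the target branch.
P_R1 = V² / R1 = (5.85)² / 56.0 Ω = 0.6111 W

0.611 W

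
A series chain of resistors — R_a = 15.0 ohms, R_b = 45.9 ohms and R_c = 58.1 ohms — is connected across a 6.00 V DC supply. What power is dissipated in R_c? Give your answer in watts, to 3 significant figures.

0.148 W

Since the resistors are in series they all carry the loop current I = V/R_total; the power in any one is I²R.
R_total = 15.0 + 45.9 + 58.1 = 119.0 Ω
I = V / R_total = 6.00 / 119.0 = 0.05042 A
P_R_c = I² × R_c = (0.05042)² × 58.1 = 0.1477 W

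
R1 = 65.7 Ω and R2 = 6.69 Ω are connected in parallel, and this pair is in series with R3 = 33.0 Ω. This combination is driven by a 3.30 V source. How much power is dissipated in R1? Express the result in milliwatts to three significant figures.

First find R_p for the parallel pair, then treat R_p + R3 as a series loop.
R_p = (65.7×6.69)/(65.7+6.69) = 6.072 Ω
R_total = R_p + 33.0 = 6.072 + 33.0 = 39.07 Ω
I = V / R_total = 3.30 / 39.07 = 0.08446 A
Voltage across the parallel pair: V_p = I × R_p = 0.08446 × 6.072 = 0.5128 V
R1 has V_p across it, so P = V_p²/R1.
P_R1 = (0.5128)² / 65.7 = 0.004003 W

4.00 mW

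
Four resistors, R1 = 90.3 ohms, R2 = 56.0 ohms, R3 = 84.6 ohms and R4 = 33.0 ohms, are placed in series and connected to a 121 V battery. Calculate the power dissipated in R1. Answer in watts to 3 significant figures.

Every series element carries the same I. Get I from the total resistance, then P = I² × R1.
R_total = 90.3 + 56.0 + 84.6 + 33.0 = 263.9 Ω
I = V / R_total = 121 / 263.9 = 0.4585 A
P_R1 = I² × R1 = (0.4585)² × 90.3 = 18.98 W

19.0 W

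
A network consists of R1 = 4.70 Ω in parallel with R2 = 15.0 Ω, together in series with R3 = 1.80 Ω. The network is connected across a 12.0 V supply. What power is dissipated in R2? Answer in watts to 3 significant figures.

4.25 W

Collapse the R1‖R2 pair into one equivalent R_p; then R_p and R3 form a series string.
R_p = (4.70×15.0)/(4.70+15.0) = 3.579 Ω
R_total = R_p + 1.80 = 3.579 + 1.80 = 5.379 Ω
I = V / R_total = 12.0 / 5.379 = 2.231 A
Voltage across the parallel pair: V_p = I × R_p = 2.231 × 3.579 = 7.984 V
R2 sits across V_p; its power is V_p²/R.
P_R2 = (7.984)² / 15.0 = 4.250 W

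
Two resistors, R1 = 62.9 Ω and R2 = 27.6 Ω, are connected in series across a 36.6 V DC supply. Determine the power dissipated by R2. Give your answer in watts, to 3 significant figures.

4.51 W

Series elements share the same current, so find I first, then use P = I²R.
R_total = 62.9 + 27.6 = 90.50 Ω
I = V / R_total = 36.6 / 90.50 = 0.4044 A
P_R2 = I² × R2 = (0.4044)² × 27.6 = 4.514 W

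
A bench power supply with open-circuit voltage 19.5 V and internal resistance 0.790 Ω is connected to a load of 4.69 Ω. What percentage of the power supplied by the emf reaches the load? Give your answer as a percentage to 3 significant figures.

η = P_load/(P_load+P_int) = I²R/(I²R+I²r) = R/(R+r) — the I² cancels for series elements.
η = R / (R + r) = 4.69 / (4.69 + 0.790) = 0.8558

85.6 %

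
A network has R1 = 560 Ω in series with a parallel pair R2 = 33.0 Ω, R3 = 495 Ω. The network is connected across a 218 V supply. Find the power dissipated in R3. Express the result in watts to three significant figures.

0.263 W

Replace R2 and R3 with their parallel equivalent so the circuit becomes R1 in series with R_p.
R_p = (33.0×495)/(33.0+495) = 30.94 Ω
R_total = 560 + 30.94 = 590.9 Ω
I = V / R_total = 218 / 590.9 = 0.3689 A
Voltage across the parallel pair: V_p = I × R_p = 0.3689 × 30.94 = 11.41 V
R3 is across V_p, so use P = V²/R for that branch.
P_R3 = (11.41)² / 495 = 0.2631 W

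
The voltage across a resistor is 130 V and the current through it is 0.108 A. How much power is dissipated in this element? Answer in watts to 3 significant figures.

14.0 W

V and I are known directly — P = V I, no intermediate step needed.
P = 130 V × 0.1080 A = 14.04 W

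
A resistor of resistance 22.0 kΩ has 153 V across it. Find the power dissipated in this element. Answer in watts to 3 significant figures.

1.06 W

Voltage and resistance are given, so P = V²/R is the one-step route.
P = (153 V)² / 22000 Ω = 1.064 W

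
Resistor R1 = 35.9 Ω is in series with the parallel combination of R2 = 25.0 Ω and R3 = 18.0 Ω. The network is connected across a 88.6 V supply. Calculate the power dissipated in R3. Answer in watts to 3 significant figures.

First combine the parallel branches into one equivalent R_p, then R1 + R_p is a series pair.
R_p = (25.0×18.0)/(25.0+18.0) = 10.47 Ω
R_total = 35.9 + 10.47 = 46.37 Ω
I = V / R_total = 88.6 / 46.37 = 1.911 A
Voltage across the parallel pair: V_p = I × R_p = 1.911 × 10.47 = 20.00 V
R3 sees V_p directly, so P = V_p² / R3.
P_R3 = (20.00)² / 18.0 = 22.22 W

22.2 W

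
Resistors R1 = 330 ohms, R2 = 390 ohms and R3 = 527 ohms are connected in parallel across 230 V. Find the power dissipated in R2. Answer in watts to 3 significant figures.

136 W

Parallel branches share the same voltage; P = V²/R gives the branch power in one step.
P_R2 = V² / R2 = (230)² / 390 Ω = 135.6 W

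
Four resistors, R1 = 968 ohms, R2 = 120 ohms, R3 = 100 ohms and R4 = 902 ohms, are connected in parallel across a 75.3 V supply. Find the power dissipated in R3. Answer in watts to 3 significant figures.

56.7 W

R3 sits directly across the source, so P = V²/R with V = 75.3 V.
P_R3 = V² / R3 = (75.3)² / 100 Ω = 56.70 W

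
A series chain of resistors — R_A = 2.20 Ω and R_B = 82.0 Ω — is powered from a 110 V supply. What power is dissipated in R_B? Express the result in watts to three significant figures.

Since the resistors are in series they all carry the loop current I = V/R_total; the power in any one is I²R.
R_total = 2.20 + 82.0 = 84.20 Ω
I = V / R_total = 110 / 84.20 = 1.306 A
P_R_B = I² × R_B = (1.306)² × 82.0 = 140.0 W

140 W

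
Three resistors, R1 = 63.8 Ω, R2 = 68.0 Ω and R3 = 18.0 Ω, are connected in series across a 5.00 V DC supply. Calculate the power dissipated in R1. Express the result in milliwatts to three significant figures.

71.1 mW

In a series string the same current flows through every resistor — find that current, then P = I²R for the one we want.
R_total = 63.8 + 68.0 + 18.0 = 149.8 Ω
I = V / R_total = 5.00 / 149.8 = 0.03338 A
P_R1 = I² × R1 = (0.03338)² × 63.8 = 0.07108 W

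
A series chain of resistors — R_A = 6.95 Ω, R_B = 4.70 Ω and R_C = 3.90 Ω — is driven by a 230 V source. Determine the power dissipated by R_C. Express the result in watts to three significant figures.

In a series string the same current flows through every resistor — find that current, then P = I²R for the one we want.
R_total = 6.95 + 4.70 + 3.90 = 15.55 Ω
I = V / R_total = 230 / 15.55 = 14.79 A
P_R_C = I² × R_C = (14.79)² × 3.90 = 853.2 W

853 W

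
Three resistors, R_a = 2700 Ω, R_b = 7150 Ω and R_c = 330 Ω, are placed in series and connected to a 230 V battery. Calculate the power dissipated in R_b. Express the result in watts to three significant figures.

The current is common to all series resistors; compute it, then apply P = I²R for the target.
R_total = 2700 + 7150 + 330 = 10180 Ω
I = V / R_total = 230 / 10180 = 0.02259 A
P_R_b = I² × R_b = (0.02259)² × 7150 = 3.650 W

3.65 W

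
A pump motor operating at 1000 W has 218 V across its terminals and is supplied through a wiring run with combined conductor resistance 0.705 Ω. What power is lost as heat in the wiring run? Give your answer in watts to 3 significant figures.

14.8 W

Line loss is just I²R for the cable — we know both I and R_line directly.
I = P / V = 1000 / 218 = 4.587 A through the wiring run.
P_line = I² R_line = (4.587)² × 0.705 = 14.83 W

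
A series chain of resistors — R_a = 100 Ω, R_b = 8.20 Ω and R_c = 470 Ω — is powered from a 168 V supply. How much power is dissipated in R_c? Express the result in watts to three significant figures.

Every series element carries the same I. Get I from the total resistance, then P = I² × R_c.
R_total = 100 + 8.20 + 470 = 578.2 Ω
I = V / R_total = 168 / 578.2 = 0.2906 A
P_R_c = I² × R_c = (0.2906)² × 470 = 39.68 W

39.7 W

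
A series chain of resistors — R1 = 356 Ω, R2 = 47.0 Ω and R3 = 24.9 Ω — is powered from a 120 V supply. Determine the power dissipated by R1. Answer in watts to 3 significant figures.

The current is common to all series resistors; compute it, then apply P = I²R for the target.
R_total = 356 + 47.0 + 24.9 = 427.9 Ω
I = V / R_total = 120 / 427.9 = 0.2804 A
P_R1 = I² × R1 = (0.2804)² × 356 = 28.00 W

28.0 W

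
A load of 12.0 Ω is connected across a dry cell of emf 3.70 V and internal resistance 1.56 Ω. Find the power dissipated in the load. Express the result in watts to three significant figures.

Load and internal resistance form a series loop — compute the loop current, then the load power via I²R.
I = ε / (r + R) = 3.70 / (1.56 + 12.0) = 0.2729 A
P_load = I² R = (0.2729)² × 12.0 = 0.8934 W

0.893 W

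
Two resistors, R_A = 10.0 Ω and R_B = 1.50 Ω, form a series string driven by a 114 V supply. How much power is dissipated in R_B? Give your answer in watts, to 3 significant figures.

147 W

The current is common to all series resistors; compute it, then apply P = I²R for the target.
R_total = 10.0 + 1.50 = 11.50 Ω
I = V / R_total = 114 / 11.50 = 9.913 A
P_R_B = I² × R_B = (9.913)² × 1.50 = 147.4 W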